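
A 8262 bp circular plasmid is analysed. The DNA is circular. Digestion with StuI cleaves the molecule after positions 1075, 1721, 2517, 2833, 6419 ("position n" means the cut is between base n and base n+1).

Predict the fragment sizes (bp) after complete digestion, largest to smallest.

Circular molecule, 5 cuts → 5 fragments:
  1721 − 1075 = 646 bp
  2517 − 1721 = 796 bp
  2833 − 2517 = 316 bp
  6419 − 2833 = 3586 bp
  wrap: 8262 − 6419 + 1075 = 2918 bp
Sorted largest to smallest: 3586, 2918, 796, 646, 316 bp.

3586, 2918, 796, 646, 316 bp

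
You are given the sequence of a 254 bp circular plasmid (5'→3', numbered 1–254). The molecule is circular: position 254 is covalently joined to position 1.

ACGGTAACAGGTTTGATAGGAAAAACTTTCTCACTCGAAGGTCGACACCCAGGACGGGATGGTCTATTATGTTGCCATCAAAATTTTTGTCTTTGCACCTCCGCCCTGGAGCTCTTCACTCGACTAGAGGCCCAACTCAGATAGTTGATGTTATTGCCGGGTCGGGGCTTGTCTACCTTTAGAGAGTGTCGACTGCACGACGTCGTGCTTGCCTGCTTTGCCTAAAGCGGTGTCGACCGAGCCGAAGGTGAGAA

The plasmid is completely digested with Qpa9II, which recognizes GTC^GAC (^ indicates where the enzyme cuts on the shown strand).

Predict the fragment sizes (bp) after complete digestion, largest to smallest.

147, 63, 44 bp

Qpa9II sites (GTCGAC) start at positions 41, 188, 232.
Qpa9II cuts after base 3 of each site, so after positions 43, 190, 234.
Circular molecule, 3 cuts → 3 fragments:
  44–190 → 147 bp
  191–234 → 44 bp
  235–254 then 1–43 → 20 + 43 = 63 bp
Sorted largest to smallest: 147, 63, 44 bp.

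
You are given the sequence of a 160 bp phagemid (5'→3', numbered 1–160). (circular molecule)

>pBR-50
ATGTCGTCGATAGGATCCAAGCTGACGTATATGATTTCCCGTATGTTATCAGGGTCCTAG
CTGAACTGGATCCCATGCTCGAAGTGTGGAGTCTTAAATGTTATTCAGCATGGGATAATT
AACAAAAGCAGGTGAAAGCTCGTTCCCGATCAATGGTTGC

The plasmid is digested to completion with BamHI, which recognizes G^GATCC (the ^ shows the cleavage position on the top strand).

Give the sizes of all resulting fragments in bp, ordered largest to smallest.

105, 55 bp

BamHI sites (GGATCC) start at positions 13, 68.
BamHI cuts after the first base of each site, so after positions 13, 68.
Circular molecule, 2 cuts → 2 fragments:
  14–68 → 55 bp
  69–160 then 1–13 → 92 + 13 = 105 bp
Sorted largest to smallest: 105, 55 bp.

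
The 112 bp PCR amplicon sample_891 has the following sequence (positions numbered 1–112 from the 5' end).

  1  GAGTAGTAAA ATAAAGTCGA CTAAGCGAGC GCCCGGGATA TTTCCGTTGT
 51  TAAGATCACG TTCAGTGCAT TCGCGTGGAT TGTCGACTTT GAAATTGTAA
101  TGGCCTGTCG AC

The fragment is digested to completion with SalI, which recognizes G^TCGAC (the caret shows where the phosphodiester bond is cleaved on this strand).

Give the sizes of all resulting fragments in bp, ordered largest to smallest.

SalI sites (GTCGAC) start at positions 16, 82, 107.
SalI cuts after the first base of each site, so after positions 16, 82, 107.
Linear molecule, 3 cuts → 4 fragments:
  1–16 → 16 bp
  17–82 → 66 bp
  83–107 → 25 bp
  108–112 → 5 bp
Sorted largest to smallest: 66, 25, 16, 5 bp.

66, 25, 16, 5 bp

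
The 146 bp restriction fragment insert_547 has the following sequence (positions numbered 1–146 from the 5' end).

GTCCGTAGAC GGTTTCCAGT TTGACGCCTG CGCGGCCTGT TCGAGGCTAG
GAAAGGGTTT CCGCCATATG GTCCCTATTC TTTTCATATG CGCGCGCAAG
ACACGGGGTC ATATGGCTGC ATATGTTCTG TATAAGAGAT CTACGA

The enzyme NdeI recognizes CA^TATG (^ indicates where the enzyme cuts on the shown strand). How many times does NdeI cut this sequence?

CATATG occurs starting at positions 65, 85, 110, 120.
NdeI cuts at 4 sites.

4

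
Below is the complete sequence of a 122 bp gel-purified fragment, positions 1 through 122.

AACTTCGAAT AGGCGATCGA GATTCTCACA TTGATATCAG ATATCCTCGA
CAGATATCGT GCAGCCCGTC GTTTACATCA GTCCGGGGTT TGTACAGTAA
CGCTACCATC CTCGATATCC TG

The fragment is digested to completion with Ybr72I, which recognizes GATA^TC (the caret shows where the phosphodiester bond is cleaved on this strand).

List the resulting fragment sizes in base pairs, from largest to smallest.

61, 36, 13, 7, 5 bp

Ybr72I sites (GATATC) start at positions 33, 40, 53, 114.
Ybr72I cuts after base 4 of each site, so after positions 36, 43, 56, 117.
Linear molecule, 4 cuts → 5 fragments:
  1–36 → 36 bp
  37–43 → 7 bp
  44–56 → 13 bp
  57–117 → 61 bp
  118–122 → 5 bp
Sorted largest to smallest: 61, 36, 13, 7, 5 bp.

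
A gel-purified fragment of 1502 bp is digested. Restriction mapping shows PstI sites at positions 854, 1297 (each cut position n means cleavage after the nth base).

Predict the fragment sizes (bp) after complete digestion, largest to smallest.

Linear molecule, 2 cuts → 3 fragments:
  854 − 0 = 854 bp
  1297 − 854 = 443 bp
  1502 − 1297 = 205 bp
Sorted largest to smallest: 854, 443, 205 bp.

854, 443, 205 bp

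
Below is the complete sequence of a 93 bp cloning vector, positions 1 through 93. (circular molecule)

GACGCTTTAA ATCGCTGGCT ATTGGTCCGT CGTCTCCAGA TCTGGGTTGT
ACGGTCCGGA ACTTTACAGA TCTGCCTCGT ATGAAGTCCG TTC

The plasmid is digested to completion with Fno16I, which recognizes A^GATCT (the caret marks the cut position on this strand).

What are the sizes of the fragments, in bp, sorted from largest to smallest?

Fno16I sites (AGATCT) start at positions 38, 68.
Fno16I cuts after the first base of each site, so after positions 38, 68.
Circular molecule, 2 cuts → 2 fragments:
  39–68 → 30 bp
  69–93 then 1–38 → 25 + 38 = 63 bp
Sorted largest to smallest: 63, 30 bp.

63, 30 bp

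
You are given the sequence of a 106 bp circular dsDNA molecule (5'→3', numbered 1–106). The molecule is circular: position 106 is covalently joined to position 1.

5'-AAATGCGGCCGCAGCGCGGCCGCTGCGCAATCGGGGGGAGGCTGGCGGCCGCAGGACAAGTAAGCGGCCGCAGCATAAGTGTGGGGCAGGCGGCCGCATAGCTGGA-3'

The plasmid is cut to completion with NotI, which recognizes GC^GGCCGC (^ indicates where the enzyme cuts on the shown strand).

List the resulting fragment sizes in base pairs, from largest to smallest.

29, 26, 21, 19, 11 bp

NotI sites (GCGGCCGC) start at positions 5, 16, 45, 64, 90.
NotI cuts after base 2 of each site, so after positions 6, 17, 46, 65, 91.
Circular molecule, 5 cuts → 5 fragments:
  7–17 → 11 bp
  18–46 → 29 bp
  47–65 → 19 bp
  66–91 → 26 bp
  92–106 then 1–6 → 15 + 6 = 21 bp
Sorted largest to smallest: 29, 26, 21, 19, 11 bp.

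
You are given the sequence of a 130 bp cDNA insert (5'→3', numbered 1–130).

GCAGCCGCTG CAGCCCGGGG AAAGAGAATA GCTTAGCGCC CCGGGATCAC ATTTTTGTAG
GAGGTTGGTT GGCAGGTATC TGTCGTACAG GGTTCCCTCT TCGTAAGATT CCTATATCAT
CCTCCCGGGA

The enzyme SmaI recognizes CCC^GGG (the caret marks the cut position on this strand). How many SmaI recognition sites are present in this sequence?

3

CCCGGG occurs starting at positions 14, 40, 124.
SmaI cuts at 3 sites.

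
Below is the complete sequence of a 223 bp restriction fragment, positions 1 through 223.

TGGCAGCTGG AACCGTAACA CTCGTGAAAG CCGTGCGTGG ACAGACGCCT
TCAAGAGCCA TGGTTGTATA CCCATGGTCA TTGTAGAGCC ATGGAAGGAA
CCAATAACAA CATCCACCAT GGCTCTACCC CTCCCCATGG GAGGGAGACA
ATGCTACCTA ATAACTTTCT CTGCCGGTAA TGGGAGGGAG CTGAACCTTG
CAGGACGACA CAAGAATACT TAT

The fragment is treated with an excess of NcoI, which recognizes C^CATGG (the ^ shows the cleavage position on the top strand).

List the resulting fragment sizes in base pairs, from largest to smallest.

NcoI sites (CCATGG) start at positions 58, 72, 89, 117, 135.
NcoI cuts after the first base of each site, so after positions 58, 72, 89, 117, 135.
Linear molecule, 5 cuts → 6 fragments:
  1–58 → 58 bp
  59–72 → 14 bp
  73–89 → 17 bp
  90–117 → 28 bp
  118–135 → 18 bp
  136–223 → 88 bp
Sorted largest to smallest: 88, 58, 28, 18, 17, 14 bp.

88, 58, 28, 18, 17, 14 bp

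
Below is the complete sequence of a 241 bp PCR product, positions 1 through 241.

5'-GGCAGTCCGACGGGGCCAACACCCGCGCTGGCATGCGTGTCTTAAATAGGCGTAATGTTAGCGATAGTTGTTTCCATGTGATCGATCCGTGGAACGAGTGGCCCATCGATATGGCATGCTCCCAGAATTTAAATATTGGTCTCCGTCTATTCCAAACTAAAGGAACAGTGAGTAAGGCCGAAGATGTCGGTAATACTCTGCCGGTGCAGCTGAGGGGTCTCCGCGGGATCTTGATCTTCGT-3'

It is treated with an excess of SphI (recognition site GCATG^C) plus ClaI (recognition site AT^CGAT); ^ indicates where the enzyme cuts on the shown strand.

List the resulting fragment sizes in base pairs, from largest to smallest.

SphI sites (GCATGC) start at positions 31, 114.
SphI cuts after base 5 of each site (before the last base), so after positions 35, 118.
ClaI sites (ATCGAT) start at positions 81, 105.
ClaI cuts after base 2 of each site, so after positions 82, 106.
Combined cut positions: 35, 82, 106, 118.
Linear molecule, 4 cuts → 5 fragments:
  1–35 → 35 bp
  36–82 → 47 bp
  83–106 → 24 bp
  107–118 → 12 bp
  119–241 → 123 bp
Sorted largest to smallest: 123, 47, 35, 24, 12 bp.

123, 47, 35, 24, 12 bp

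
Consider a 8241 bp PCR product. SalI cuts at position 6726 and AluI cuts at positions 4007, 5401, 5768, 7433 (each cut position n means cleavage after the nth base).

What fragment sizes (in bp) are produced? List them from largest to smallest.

4007, 1394, 958, 808, 707, 367 bp

Combined cut positions (sorted): 4007, 5401, 5768, 6726, 7433.
Linear molecule, 5 cuts → 6 fragments:
  4007 − 0 = 4007 bp
  5401 − 4007 = 1394 bp
  5768 − 5401 = 367 bp
  6726 − 5768 = 958 bp
  7433 − 6726 = 707 bp
  8241 − 7433 = 808 bp
Sorted largest to smallest: 4007, 1394, 958, 808, 707, 367 bp.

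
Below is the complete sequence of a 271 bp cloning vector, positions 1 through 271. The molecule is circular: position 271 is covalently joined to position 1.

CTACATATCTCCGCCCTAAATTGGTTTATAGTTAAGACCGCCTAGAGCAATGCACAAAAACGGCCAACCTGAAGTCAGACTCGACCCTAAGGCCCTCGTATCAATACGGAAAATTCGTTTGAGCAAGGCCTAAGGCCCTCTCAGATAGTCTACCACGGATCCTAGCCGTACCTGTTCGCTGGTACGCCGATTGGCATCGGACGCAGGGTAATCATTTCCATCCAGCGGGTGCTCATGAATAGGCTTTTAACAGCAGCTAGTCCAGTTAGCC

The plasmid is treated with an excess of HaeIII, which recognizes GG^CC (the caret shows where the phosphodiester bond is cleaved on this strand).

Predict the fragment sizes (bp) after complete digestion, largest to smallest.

199, 36, 29, 7 bp

HaeIII sites (GGCC) start at positions 62, 91, 127, 134.
HaeIII cuts after base 2 of each site, so after positions 63, 92, 128, 135.
Circular molecule, 4 cuts → 4 fragments:
  64–92 → 29 bp
  93–128 → 36 bp
  129–135 → 7 bp
  136–271 then 1–63 → 136 + 63 = 199 bp
Sorted largest to smallest: 199, 36, 29, 7 bp.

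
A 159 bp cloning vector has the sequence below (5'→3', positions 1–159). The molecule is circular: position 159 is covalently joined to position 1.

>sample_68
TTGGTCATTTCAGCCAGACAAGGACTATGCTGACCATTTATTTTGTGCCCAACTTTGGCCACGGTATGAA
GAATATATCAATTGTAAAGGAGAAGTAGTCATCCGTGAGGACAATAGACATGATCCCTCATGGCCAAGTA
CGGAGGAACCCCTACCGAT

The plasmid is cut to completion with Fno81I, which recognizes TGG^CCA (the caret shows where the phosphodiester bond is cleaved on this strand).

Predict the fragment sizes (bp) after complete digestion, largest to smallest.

Fno81I sites (TGGCCA) start at positions 56, 131.
Fno81I cuts after base 3 of each site, so after positions 58, 133.
Circular molecule, 2 cuts → 2 fragments:
  59–133 → 75 bp
  134–159 then 1–58 → 26 + 58 = 84 bp
Sorted largest to smallest: 84, 75 bp.

84, 75 bp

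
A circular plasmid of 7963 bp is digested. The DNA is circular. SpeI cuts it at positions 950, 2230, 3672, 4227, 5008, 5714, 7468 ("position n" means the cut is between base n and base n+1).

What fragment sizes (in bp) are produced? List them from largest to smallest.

1754, 1445, 1442, 1280, 781, 706, 555 bp

Circular molecule, 7 cuts → 7 fragments:
  2230 − 950 = 1280 bp
  3672 − 2230 = 1442 bp
  4227 − 3672 = 555 bp
  5008 − 4227 = 781 bp
  5714 − 5008 = 706 bp
  7468 − 5714 = 1754 bp
  wrap: 7963 − 7468 + 950 = 1445 bp
Sorted largest to smallest: 1754, 1445, 1442, 1280, 781, 706, 555 bp.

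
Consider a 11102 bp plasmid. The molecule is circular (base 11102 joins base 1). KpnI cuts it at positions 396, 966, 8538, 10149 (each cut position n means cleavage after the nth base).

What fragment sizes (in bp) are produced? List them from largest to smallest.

7572, 1611, 1349, 570 bp

Circular molecule, 4 cuts → 4 fragments:
  966 − 396 = 570 bp
  8538 − 966 = 7572 bp
  10149 − 8538 = 1611 bp
  wrap: 11102 − 10149 + 396 = 1349 bp
Sorted largest to smallest: 7572, 1611, 1349, 570 bp.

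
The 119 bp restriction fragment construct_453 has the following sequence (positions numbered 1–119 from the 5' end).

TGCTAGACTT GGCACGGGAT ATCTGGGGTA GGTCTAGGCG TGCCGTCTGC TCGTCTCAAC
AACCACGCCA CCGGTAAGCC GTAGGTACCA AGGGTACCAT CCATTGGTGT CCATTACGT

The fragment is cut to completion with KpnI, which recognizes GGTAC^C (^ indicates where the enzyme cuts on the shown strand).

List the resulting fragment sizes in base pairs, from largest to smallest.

KpnI sites (GGTACC) start at positions 84, 93.
KpnI cuts after base 5 of each site (before the last base), so after positions 88, 97.
Linear molecule, 2 cuts → 3 fragments:
  1–88 → 88 bp
  89–97 → 9 bp
  98–119 → 22 bp
Sorted largest to smallest: 88, 22, 9 bp.

88, 22, 9 bp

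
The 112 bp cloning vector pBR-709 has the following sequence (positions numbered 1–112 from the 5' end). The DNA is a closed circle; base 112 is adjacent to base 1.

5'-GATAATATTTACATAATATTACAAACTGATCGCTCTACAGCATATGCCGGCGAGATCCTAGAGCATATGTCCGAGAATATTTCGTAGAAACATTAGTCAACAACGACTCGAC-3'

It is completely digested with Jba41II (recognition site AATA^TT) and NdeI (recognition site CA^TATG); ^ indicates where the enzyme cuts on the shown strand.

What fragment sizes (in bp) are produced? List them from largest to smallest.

40, 24, 23, 14, 11 bp

Jba41II sites (AATATT) start at positions 4, 15, 76.
Jba41II cuts after base 4 of each site, so after positions 7, 18, 79.
NdeI sites (CATATG) start at positions 41, 64.
NdeI cuts after base 2 of each site, so after positions 42, 65.
Combined cut positions: 7, 18, 42, 65, 79.
Circular molecule, 5 cuts → 5 fragments:
  8–18 → 11 bp
  19–42 → 24 bp
  43–65 → 23 bp
  66–79 → 14 bp
  80–112 then 1–7 → 33 + 7 = 40 bp
Sorted largest to smallest: 40, 24, 23, 14, 11 bp.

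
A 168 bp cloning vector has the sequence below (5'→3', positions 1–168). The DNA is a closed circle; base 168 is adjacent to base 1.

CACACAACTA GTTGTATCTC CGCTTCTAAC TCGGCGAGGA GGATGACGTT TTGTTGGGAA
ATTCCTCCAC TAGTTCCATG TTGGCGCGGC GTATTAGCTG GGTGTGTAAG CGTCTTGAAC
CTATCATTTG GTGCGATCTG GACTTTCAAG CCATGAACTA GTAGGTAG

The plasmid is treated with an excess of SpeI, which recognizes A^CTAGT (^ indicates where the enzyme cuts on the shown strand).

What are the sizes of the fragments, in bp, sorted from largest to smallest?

SpeI sites (ACTAGT) start at positions 7, 69, 157.
SpeI cuts after the first base of each site, so after positions 7, 69, 157.
Circular molecule, 3 cuts → 3 fragments:
  8–69 → 62 bp
  70–157 → 88 bp
  158–168 then 1–7 → 11 + 7 = 18 bp
Sorted largest to smallest: 88, 62, 18 bp.

88, 62, 18 bp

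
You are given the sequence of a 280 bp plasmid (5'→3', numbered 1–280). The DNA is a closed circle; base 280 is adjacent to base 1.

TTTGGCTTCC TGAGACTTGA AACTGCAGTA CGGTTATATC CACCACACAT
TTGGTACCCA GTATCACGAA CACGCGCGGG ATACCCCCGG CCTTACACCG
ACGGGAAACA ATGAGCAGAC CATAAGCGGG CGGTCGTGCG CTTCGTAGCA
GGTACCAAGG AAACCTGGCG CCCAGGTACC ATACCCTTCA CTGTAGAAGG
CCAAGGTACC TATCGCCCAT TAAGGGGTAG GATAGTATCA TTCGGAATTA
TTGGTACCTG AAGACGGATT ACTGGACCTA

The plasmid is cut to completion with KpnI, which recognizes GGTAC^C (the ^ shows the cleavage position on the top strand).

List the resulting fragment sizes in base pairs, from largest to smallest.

98, 80, 48, 30, 24 bp

KpnI sites (GGTACC) start at positions 53, 151, 175, 205, 253.
KpnI cuts after base 5 of each site (before the last base), so after positions 57, 155, 179, 209, 257.
Circular molecule, 5 cuts → 5 fragments:
  58–155 → 98 bp
  156–179 → 24 bp
  180–209 → 30 bp
  210–257 → 48 bp
  258–280 then 1–57 → 23 + 57 = 80 bp
Sorted largest to smallest: 98, 80, 48, 30, 24 bp.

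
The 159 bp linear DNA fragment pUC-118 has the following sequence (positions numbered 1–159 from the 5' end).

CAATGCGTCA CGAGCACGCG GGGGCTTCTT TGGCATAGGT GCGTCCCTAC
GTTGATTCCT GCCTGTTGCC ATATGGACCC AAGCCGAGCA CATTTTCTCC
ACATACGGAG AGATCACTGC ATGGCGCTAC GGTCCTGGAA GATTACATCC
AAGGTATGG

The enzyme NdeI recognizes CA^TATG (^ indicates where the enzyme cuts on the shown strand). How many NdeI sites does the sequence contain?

1

CATATG occurs starting at position 70.
NdeI cuts at 1 site.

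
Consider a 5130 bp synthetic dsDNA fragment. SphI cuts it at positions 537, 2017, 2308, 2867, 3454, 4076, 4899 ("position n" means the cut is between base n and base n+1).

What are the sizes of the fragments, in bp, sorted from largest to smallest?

1480, 823, 622, 587, 559, 537, 291, 231 bp

Linear molecule, 7 cuts → 8 fragments:
  537 − 0 = 537 bp
  2017 − 537 = 1480 bp
  2308 − 2017 = 291 bp
  2867 − 2308 = 559 bp
  3454 − 2867 = 587 bp
  4076 − 3454 = 622 bp
  4899 − 4076 = 823 bp
  5130 − 4899 = 231 bp
Sorted largest to smallest: 1480, 823, 622, 587, 559, 537, 291, 231 bp.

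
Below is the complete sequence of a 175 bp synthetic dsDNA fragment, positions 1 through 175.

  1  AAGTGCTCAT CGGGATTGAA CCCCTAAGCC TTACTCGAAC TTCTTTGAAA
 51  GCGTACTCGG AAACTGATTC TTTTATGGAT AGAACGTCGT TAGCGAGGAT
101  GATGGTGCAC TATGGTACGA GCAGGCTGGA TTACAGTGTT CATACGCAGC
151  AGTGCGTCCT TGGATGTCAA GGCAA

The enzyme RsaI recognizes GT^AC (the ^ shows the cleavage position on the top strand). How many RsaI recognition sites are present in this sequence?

GTAC occurs starting at positions 53, 115.
RsaI cuts at 2 sites.

2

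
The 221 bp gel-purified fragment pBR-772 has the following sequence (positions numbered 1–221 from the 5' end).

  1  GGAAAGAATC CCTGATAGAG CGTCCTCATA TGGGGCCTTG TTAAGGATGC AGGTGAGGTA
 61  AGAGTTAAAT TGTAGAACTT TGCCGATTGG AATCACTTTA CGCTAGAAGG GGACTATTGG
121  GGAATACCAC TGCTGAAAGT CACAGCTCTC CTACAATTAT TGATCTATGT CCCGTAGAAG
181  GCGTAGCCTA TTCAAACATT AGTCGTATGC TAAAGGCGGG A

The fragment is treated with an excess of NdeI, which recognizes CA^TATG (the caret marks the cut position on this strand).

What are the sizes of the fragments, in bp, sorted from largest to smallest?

193, 28 bp

The NdeI site (CATATG) starts at position 27.
NdeI cuts after base 2 of each site, so after position 28.
Linear molecule, 1 cut → 2 fragments:
  1–28 → 28 bp
  29–221 → 193 bp
Sorted largest to smallest: 193, 28 bp.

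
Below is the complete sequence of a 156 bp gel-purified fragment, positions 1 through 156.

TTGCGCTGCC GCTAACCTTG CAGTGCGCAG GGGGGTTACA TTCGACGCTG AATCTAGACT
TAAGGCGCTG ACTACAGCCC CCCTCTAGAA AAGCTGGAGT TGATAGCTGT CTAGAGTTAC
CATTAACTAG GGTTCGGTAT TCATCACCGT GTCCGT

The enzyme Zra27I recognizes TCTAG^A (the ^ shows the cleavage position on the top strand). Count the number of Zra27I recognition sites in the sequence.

TCTAGA occurs starting at positions 53, 84, 110.
Zra27I cuts at 3 sites.

3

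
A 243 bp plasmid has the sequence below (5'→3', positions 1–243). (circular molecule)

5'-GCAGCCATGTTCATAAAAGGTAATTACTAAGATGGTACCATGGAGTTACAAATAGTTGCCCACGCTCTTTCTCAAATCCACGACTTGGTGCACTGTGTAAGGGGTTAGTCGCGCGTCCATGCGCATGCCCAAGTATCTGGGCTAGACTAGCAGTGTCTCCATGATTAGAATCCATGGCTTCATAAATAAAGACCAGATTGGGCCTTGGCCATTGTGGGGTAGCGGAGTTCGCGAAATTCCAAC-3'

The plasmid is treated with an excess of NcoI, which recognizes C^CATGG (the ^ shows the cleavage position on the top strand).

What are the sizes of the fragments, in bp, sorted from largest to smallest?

134, 109 bp

NcoI sites (CCATGG) start at positions 38, 172.
NcoI cuts after the first base of each site, so after positions 38, 172.
Circular molecule, 2 cuts → 2 fragments:
  39–172 → 134 bp
  173–243 then 1–38 → 71 + 38 = 109 bp
Sorted largest to smallest: 134, 109 bp.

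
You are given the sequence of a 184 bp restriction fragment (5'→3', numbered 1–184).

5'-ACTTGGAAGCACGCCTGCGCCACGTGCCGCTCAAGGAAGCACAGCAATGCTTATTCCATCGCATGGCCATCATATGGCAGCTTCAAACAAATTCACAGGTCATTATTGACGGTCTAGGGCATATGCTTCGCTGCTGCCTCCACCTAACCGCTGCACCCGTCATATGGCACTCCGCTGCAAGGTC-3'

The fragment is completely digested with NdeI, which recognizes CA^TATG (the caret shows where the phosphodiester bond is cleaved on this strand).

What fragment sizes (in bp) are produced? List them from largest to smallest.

72, 49, 41, 22 bp

NdeI sites (CATATG) start at positions 71, 120, 161.
NdeI cuts after base 2 of each site, so after positions 72, 121, 162.
Linear molecule, 3 cuts → 4 fragments:
  1–72 → 72 bp
  73–121 → 49 bp
  122–162 → 41 bp
  163–184 → 22 bp
Sorted largest to smallest: 72, 49, 41, 22 bp.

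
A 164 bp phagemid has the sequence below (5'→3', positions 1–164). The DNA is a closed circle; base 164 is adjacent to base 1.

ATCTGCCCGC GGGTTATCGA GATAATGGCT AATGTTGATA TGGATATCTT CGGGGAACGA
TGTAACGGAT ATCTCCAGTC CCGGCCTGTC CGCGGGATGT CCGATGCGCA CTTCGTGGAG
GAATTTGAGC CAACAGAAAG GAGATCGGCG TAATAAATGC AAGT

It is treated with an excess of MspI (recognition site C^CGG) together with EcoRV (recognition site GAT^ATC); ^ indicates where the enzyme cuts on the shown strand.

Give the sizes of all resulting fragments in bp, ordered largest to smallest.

The MspI site (CCGG) starts at position 81.
MspI cuts after the first base of each site, so after position 81.
EcoRV sites (GATATC) start at positions 43, 68.
EcoRV cuts after base 3 of each site, so after positions 45, 70.
Combined cut positions: 45, 70, 81.
Circular molecule, 3 cuts → 3 fragments:
  46–70 → 25 bp
  71–81 → 11 bp
  82–164 then 1–45 → 83 + 45 = 128 bp
Sorted largest to smallest: 128, 25, 11 bp.

128, 25, 11 bp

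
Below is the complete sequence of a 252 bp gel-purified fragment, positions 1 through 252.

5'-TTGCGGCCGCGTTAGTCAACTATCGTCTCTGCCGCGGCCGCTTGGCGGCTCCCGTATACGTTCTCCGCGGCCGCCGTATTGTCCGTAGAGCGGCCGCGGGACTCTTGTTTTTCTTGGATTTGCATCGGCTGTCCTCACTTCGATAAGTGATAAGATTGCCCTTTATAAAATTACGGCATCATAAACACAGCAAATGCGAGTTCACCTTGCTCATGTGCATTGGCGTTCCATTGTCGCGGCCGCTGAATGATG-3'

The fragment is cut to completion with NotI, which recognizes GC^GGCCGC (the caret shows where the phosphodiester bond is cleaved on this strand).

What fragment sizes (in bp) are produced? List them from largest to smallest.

146, 33, 31, 23, 15, 4 bp

NotI sites (GCGGCCGC) start at positions 3, 34, 67, 90, 236.
NotI cuts after base 2 of each site, so after positions 4, 35, 68, 91, 237.
Linear molecule, 5 cuts → 6 fragments:
  1–4 → 4 bp
  5–35 → 31 bp
  36–68 → 33 bp
  69–91 → 23 bp
  92–237 → 146 bp
  238–252 → 15 bp
Sorted largest to smallest: 146, 33, 31, 23, 15, 4 bp.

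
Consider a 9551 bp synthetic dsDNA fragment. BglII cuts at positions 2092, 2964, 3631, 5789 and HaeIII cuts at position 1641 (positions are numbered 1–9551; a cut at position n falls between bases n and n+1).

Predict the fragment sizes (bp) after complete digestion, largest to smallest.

3762, 2158, 1641, 872, 667, 451 bp

Combined cut positions (sorted): 1641, 2092, 2964, 3631, 5789.
Linear molecule, 5 cuts → 6 fragments:
  1641 − 0 = 1641 bp
  2092 − 1641 = 451 bp
  2964 − 2092 = 872 bp
  3631 − 2964 = 667 bp
  5789 − 3631 = 2158 bp
  9551 − 5789 = 3762 bp
Sorted largest to smallest: 3762, 2158, 1641, 872, 667, 451 bp.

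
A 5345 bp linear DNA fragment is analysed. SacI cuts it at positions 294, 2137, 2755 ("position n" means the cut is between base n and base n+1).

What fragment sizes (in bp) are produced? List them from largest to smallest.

2590, 1843, 618, 294 bp

Linear molecule, 3 cuts → 4 fragments:
  294 − 0 = 294 bp
  2137 − 294 = 1843 bp
  2755 − 2137 = 618 bp
  5345 − 2755 = 2590 bp
Sorted largest to smallest: 2590, 1843, 618, 294 bp.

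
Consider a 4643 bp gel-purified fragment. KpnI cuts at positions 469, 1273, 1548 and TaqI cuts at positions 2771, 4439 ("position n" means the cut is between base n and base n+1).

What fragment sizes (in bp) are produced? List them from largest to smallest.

Combined cut positions (sorted): 469, 1273, 1548, 2771, 4439.
Linear molecule, 5 cuts → 6 fragments:
  469 − 0 = 469 bp
  1273 − 469 = 804 bp
  1548 − 1273 = 275 bp
  2771 − 1548 = 1223 bp
  4439 − 2771 = 1668 bp
  4643 − 4439 = 204 bp
Sorted largest to smallest: 1668, 1223, 804, 469, 275, 204 bp.

1668, 1223, 804, 469, 275, 204 bp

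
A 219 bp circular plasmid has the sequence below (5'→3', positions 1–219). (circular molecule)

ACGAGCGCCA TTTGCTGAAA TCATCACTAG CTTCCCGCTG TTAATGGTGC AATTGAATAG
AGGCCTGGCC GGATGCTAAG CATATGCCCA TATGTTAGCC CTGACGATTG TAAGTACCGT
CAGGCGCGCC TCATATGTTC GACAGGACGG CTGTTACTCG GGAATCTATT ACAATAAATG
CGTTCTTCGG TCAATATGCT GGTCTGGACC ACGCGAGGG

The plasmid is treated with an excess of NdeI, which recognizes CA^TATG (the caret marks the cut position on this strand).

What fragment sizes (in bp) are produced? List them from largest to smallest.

NdeI sites (CATATG) start at positions 81, 89, 132.
NdeI cuts after base 2 of each site, so after positions 82, 90, 133.
Circular molecule, 3 cuts → 3 fragments:
  83–90 → 8 bp
  91–133 → 43 bp
  134–219 then 1–82 → 86 + 82 = 168 bp
Sorted largest to smallest: 168, 43, 8 bp.

168, 43, 8 bp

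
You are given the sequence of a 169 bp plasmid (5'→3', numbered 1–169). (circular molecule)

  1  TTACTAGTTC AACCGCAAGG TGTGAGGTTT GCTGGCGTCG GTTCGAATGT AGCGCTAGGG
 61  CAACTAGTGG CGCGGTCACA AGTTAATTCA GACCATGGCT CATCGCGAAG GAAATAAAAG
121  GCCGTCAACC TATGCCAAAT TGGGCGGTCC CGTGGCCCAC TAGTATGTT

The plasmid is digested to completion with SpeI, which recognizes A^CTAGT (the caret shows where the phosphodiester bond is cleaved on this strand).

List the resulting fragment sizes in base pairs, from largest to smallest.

SpeI sites (ACTAGT) start at positions 3, 63, 159.
SpeI cuts after the first base of each site, so after positions 3, 63, 159.
Circular molecule, 3 cuts → 3 fragments:
  4–63 → 60 bp
  64–159 → 96 bp
  160–169 then 1–3 → 10 + 3 = 13 bp
Sorted largest to smallest: 96, 60, 13 bp.

96, 60, 13 bp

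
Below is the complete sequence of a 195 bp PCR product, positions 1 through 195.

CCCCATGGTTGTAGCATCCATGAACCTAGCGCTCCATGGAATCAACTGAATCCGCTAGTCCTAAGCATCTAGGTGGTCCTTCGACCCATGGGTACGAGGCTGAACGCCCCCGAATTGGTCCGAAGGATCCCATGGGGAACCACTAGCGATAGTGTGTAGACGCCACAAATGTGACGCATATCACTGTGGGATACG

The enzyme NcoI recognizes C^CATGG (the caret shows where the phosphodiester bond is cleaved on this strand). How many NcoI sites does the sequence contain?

CCATGG occurs starting at positions 3, 34, 86, 130.
NcoI cuts at 4 sites.

4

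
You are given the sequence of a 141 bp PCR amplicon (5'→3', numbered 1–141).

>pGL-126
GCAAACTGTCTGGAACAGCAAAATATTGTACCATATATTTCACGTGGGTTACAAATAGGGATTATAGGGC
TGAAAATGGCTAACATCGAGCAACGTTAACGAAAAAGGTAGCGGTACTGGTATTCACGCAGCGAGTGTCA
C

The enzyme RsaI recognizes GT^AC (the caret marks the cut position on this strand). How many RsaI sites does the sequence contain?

2

GTAC occurs starting at positions 28, 114.
RsaI cuts at 2 sites.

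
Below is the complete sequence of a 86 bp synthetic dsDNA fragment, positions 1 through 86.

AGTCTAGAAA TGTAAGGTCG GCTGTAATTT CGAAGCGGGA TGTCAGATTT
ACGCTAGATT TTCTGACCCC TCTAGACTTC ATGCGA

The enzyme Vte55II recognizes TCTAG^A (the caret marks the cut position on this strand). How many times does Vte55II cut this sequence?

TCTAGA occurs starting at positions 3, 71.
Vte55II cuts at 2 sites.

2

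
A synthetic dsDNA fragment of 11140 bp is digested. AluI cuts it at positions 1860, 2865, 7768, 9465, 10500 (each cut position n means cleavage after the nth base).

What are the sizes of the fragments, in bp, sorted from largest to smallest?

Linear molecule, 5 cuts → 6 fragments:
  1860 − 0 = 1860 bp
  2865 − 1860 = 1005 bp
  7768 − 2865 = 4903 bp
  9465 − 7768 = 1697 bp
  10500 − 9465 = 1035 bp
  11140 − 10500 = 640 bp
Sorted largest to smallest: 4903, 1860, 1697, 1035, 1005, 640 bp.

4903, 1860, 1697, 1035, 1005, 640 bp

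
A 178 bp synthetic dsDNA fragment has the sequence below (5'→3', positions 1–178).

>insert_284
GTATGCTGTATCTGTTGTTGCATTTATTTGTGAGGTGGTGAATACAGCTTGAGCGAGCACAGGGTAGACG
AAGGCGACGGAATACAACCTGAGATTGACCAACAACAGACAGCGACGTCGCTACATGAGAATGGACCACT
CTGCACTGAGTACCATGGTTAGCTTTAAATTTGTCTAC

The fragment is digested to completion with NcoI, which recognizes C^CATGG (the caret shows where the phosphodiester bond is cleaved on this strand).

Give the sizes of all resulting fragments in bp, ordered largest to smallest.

153, 25 bp

The NcoI site (CCATGG) starts at position 153.
NcoI cuts after the first base of each site, so after position 153.
Linear molecule, 1 cut → 2 fragments:
  1–153 → 153 bp
  154–178 → 25 bp
Sorted largest to smallest: 153, 25 bp.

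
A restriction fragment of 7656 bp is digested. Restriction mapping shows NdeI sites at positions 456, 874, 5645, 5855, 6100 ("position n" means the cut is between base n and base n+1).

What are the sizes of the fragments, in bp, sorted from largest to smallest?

Linear molecule, 5 cuts → 6 fragments:
  456 − 0 = 456 bp
  874 − 456 = 418 bp
  5645 − 874 = 4771 bp
  5855 − 5645 = 210 bp
  6100 − 5855 = 245 bp
  7656 − 6100 = 1556 bp
Sorted largest to smallest: 4771, 1556, 456, 418, 245, 210 bp.

4771, 1556, 456, 418, 245, 210 bp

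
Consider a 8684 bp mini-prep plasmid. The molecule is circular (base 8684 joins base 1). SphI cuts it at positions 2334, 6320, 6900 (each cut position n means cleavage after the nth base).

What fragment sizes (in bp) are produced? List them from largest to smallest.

Circular molecule, 3 cuts → 3 fragments:
  6320 − 2334 = 3986 bp
  6900 − 6320 = 580 bp
  wrap: 8684 − 6900 + 2334 = 4118 bp
Sorted largest to smallest: 4118, 3986, 580 bp.

4118, 3986, 580 bp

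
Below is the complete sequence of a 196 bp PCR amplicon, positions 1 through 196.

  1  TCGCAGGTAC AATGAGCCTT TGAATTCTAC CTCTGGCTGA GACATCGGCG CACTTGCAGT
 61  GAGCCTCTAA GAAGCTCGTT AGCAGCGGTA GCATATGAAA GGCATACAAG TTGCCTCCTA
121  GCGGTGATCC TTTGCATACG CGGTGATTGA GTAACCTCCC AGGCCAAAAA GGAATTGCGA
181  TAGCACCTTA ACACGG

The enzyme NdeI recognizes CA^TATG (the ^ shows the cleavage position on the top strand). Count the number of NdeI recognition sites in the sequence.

CATATG occurs starting at position 92.
NdeI cuts at 1 site.

1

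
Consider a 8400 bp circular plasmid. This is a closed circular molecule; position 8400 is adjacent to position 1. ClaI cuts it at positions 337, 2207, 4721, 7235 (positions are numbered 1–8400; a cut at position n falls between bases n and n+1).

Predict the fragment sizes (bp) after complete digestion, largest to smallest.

Circular molecule, 4 cuts → 4 fragments:
  2207 − 337 = 1870 bp
  4721 − 2207 = 2514 bp
  7235 − 4721 = 2514 bp
  wrap: 8400 − 7235 + 337 = 1502 bp
Sorted largest to smallest: 2514, 2514, 1870, 1502 bp.

2514, 2514, 1870, 1502 bp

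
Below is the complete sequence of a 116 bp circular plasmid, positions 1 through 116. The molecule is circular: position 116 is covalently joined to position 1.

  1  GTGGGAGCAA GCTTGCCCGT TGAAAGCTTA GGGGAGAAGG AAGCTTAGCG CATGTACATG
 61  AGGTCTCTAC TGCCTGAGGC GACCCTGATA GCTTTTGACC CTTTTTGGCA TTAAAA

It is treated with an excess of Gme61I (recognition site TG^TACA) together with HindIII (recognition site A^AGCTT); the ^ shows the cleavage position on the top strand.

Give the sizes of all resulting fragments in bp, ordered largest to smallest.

The Gme61I site (TGTACA) starts at position 53.
Gme61I cuts after base 2 of each site, so after position 54.
HindIII sites (AAGCTT) start at positions 9, 24, 41.
HindIII cuts after the first base of each site, so after positions 9, 24, 41.
Combined cut positions: 9, 24, 41, 54.
Circular molecule, 4 cuts → 4 fragments:
  10–24 → 15 bp
  25–41 → 17 bp
  42–54 → 13 bp
  55–116 then 1–9 → 62 + 9 = 71 bp
Sorted largest to smallest: 71, 17, 15, 13 bp.

71, 17, 15, 13 bp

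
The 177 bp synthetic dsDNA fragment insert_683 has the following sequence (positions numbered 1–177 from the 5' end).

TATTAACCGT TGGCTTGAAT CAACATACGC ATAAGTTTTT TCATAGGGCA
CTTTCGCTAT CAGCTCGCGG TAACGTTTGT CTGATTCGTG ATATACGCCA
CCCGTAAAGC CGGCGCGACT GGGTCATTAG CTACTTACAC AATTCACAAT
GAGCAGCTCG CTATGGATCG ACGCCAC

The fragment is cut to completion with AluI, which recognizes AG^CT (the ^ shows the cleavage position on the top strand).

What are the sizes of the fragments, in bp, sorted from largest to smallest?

AluI sites (AGCT) start at positions 62, 129, 155.
AluI cuts after base 2 of each site, so after positions 63, 130, 156.
Linear molecule, 3 cuts → 4 fragments:
  1–63 → 63 bp
  64–130 → 67 bp
  131–156 → 26 bp
  157–177 → 21 bp
Sorted largest to smallest: 67, 63, 26, 21 bp.

67, 63, 26, 21 bp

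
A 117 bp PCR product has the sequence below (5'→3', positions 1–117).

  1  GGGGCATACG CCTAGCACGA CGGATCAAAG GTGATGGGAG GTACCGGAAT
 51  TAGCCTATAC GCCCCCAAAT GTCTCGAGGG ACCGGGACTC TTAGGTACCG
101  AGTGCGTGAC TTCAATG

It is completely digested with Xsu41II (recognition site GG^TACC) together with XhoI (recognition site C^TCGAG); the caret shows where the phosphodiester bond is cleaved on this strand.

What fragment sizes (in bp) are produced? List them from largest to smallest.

Xsu41II sites (GGTACC) start at positions 40, 94.
Xsu41II cuts after base 2 of each site, so after positions 41, 95.
The XhoI site (CTCGAG) starts at position 73.
XhoI cuts after the first base of each site, so after position 73.
Combined cut positions: 41, 73, 95.
Linear molecule, 3 cuts → 4 fragments:
  1–41 → 41 bp
  42–73 → 32 bp
  74–95 → 22 bp
  96–117 → 22 bp
Sorted largest to smallest: 41, 32, 22, 22 bp.

41, 32, 22, 22 bp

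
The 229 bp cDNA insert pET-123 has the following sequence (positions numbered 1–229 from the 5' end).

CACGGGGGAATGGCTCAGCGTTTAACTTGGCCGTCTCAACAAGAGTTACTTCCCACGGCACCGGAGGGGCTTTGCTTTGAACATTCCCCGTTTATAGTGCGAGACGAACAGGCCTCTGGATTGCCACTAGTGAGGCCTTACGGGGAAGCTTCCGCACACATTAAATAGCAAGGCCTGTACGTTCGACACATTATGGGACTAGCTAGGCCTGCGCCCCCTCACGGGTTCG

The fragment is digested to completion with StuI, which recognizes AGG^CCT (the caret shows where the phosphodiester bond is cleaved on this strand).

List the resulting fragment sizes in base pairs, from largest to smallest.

StuI sites (AGGCCT) start at positions 110, 133, 171, 205.
StuI cuts after base 3 of each site, so after positions 112, 135, 173, 207.
Linear molecule, 4 cuts → 5 fragments:
  1–112 → 112 bp
  113–135 → 23 bp
  136–173 → 38 bp
  174–207 → 34 bp
  208–229 → 22 bp
Sorted largest to smallest: 112, 38, 34, 23, 22 bp.

112, 38, 34, 23, 22 bp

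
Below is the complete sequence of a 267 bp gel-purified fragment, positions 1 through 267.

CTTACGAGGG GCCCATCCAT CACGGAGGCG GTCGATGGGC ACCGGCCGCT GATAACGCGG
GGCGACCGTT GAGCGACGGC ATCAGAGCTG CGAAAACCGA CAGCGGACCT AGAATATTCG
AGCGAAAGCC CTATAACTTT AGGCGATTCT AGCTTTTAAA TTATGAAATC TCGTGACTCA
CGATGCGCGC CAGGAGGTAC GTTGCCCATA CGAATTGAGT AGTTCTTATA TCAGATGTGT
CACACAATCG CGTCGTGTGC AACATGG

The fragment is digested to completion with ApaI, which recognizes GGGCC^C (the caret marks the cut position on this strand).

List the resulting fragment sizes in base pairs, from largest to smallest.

254, 13 bp

The ApaI site (GGGCCC) starts at position 9.
ApaI cuts after base 5 of each site (before the last base), so after position 13.
Linear molecule, 1 cut → 2 fragments:
  1–13 → 13 bp
  14–267 → 254 bp
Sorted largest to smallest: 254, 13 bp.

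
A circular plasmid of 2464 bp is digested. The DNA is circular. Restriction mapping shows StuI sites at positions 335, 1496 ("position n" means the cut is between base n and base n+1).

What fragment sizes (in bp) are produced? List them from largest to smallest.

1303, 1161 bp

Circular molecule, 2 cuts → 2 fragments:
  1496 − 335 = 1161 bp
  wrap: 2464 − 1496 + 335 = 1303 bp
Sorted largest to smallest: 1303, 1161 bp.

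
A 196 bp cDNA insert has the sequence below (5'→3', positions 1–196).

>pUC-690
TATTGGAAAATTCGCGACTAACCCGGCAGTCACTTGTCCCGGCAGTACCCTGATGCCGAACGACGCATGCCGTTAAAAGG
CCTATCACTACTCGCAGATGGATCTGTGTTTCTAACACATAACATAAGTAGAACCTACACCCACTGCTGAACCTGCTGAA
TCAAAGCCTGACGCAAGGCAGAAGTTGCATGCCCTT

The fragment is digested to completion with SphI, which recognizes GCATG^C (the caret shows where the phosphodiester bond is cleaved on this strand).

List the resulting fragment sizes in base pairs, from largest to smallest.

SphI sites (GCATGC) start at positions 65, 187.
SphI cuts after base 5 of each site (before the last base), so after positions 69, 191.
Linear molecule, 2 cuts → 3 fragments:
  1–69 → 69 bp
  70–191 → 122 bp
  192–196 → 5 bp
Sorted largest to smallest: 122, 69, 5 bp.

122, 69, 5 bp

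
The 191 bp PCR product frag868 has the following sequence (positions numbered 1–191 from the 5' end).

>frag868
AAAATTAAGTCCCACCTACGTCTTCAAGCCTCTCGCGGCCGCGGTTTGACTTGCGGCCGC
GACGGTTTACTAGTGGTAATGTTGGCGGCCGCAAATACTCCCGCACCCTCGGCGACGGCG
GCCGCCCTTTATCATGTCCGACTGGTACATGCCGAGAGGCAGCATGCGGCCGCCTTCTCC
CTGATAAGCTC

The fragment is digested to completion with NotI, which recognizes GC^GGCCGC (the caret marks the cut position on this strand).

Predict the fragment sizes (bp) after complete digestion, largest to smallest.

NotI sites (GCGGCCGC) start at positions 35, 53, 85, 118, 166.
NotI cuts after base 2 of each site, so after positions 36, 54, 86, 119, 167.
Linear molecule, 5 cuts → 6 fragments:
  1–36 → 36 bp
  37–54 → 18 bp
  55–86 → 32 bp
  87–119 → 33 bp
  120–167 → 48 bp
  168–191 → 24 bp
Sorted largest to smallest: 48, 36, 33, 32, 24, 18 bp.

48, 36, 33, 32, 24, 18 bp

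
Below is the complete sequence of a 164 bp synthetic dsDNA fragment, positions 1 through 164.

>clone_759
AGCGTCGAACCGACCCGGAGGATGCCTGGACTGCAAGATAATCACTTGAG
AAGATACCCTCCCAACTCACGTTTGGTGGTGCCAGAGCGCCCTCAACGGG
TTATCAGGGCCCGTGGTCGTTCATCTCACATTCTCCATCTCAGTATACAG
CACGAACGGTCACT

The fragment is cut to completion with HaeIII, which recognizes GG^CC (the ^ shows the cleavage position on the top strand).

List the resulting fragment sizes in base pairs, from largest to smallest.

The HaeIII site (GGCC) starts at position 108.
HaeIII cuts after base 2 of each site, so after position 109.
Linear molecule, 1 cut → 2 fragments:
  1–109 → 109 bp
  110–164 → 55 bp
Sorted largest to smallest: 109, 55 bp.

109, 55 bp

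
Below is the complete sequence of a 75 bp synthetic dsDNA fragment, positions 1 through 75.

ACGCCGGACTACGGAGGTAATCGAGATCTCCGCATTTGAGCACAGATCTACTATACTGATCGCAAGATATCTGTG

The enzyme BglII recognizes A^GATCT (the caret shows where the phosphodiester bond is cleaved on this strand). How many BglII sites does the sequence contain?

2

AGATCT occurs starting at positions 24, 44.
BglII cuts at 2 sites.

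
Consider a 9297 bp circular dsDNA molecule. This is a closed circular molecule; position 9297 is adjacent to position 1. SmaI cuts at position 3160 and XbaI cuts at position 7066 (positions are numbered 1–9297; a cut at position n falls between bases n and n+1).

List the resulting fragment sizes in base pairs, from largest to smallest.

Combined cut positions (sorted): 3160, 7066.
Circular molecule, 2 cuts → 2 fragments:
  7066 − 3160 = 3906 bp
  wrap: 9297 − 7066 + 3160 = 5391 bp
Sorted largest to smallest: 5391, 3906 bp.

5391, 3906 bp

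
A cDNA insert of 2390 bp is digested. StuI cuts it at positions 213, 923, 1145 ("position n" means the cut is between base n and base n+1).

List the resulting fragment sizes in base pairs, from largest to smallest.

1245, 710, 222, 213 bp

Linear molecule, 3 cuts → 4 fragments:
  213 − 0 = 213 bp
  923 − 213 = 710 bp
  1145 − 923 = 222 bp
  2390 − 1145 = 1245 bp
Sorted largest to smallest: 1245, 710, 222, 213 bp.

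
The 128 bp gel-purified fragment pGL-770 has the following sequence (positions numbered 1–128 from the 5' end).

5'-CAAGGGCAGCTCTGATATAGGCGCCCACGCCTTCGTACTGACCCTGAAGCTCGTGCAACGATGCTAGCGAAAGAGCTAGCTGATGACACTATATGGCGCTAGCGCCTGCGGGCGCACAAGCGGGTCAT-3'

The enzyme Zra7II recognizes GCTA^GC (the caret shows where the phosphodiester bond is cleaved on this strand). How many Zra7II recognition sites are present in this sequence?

GCTAGC occurs starting at positions 63, 75, 98.
Zra7II cuts at 3 sites.

3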